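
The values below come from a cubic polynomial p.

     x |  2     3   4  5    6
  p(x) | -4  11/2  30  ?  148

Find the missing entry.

151/2

The 4 known points determine the degree-3 polynomial uniquely.
Write p(x) = ax^3 + bx^2 + cx + d. Substituting each data point gives a linear system:
  8a + 4b + 2c + d = -4
  27a + 9b + 3c + d = 11/2
  64a + 16b + 4c + d = 30
  216a + 36b + 6c + d = 148
Solving the system yields a = 1, b = -3/2, c = -2, d = -2.
So p(x) = x^3 - (3/2)x^2 - 2x - 2.
Then p(5) = 151/2.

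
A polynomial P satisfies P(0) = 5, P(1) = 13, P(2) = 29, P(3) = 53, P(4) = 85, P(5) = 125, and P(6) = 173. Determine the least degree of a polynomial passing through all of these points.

Forward differences of the values at x = 0, 1, 2, 3, 4, 5, 6:
  P  : 5  13  29  53  85  125  173
  Δ  : 8  16  24  32  40  48
  Δ^2: 8  8  8  8  8
  Δ^3: 0  0  0  0
  Δ^4: 0  0  0
  Δ^5: 0  0
  Δ^6: 0
The second differences are constant (8) and nonzero, while all higher differences vanish, so the minimal degree is 2.

2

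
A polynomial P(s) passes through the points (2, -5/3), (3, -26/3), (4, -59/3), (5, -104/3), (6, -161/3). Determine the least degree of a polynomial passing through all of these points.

Forward differences of the values at s = 2, 3, 4, 5, 6:
  P  : -5/3  -26/3  -59/3  -104/3  -161/3
  Δ  : -7  -11  -15  -19
  Δ^2: -4  -4  -4
  Δ^3: 0  0
  Δ^4: 0
The second differences are constant (-4) and nonzero, while all higher differences vanish, so the minimal degree is 2.

2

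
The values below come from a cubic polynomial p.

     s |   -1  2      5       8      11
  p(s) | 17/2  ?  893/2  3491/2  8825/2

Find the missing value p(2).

The 4 known points determine the degree-3 polynomial uniquely.
Write p(s) = as^3 + bs^2 + cs + d. Substituting each data point gives a linear system:
  -a + b - c + d = 17/2
  125a + 25b + 5c + d = 893/2
  512a + 64b + 8c + d = 3491/2
  1331a + 121b + 11c + d = 8825/2
Solving the system yields a = 3, b = 4, c = -6, d = 3/2.
So p(s) = 3s^3 + 4s^2 - 6s + 3/2.
Then p(2) = 59/2.

59/2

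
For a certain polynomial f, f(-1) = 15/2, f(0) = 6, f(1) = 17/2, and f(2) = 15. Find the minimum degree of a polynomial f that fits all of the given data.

Forward differences of the values at x = -1, 0, 1, 2:
  f  : 15/2  6  17/2  15
  Δ  : -3/2  5/2  13/2
  Δ^2: 4  4
  Δ^3: 0
The second differences are constant (4) and nonzero, while all higher differences vanish, so the minimal degree is 2.

2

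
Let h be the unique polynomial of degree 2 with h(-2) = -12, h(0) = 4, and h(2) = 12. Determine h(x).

Write h(x) = ax^2 + bx + c. Substituting each data point gives a linear system:
  4a - 2b + c = -12
  c = 4
  4a + 2b + c = 12
Solving the system yields a = -1, b = 6, c = 4.
So h(x) = -x^2 + 6x + 4.
Check: h(-2) = -12. ✓

h(x) = -x^2 + 6x + 4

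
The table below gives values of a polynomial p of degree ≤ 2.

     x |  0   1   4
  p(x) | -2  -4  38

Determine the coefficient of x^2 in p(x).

Write p(x) = ax^2 + bx + c. Substituting each data point gives a linear system:
  c = -2
  a + b + c = -4
  16a + 4b + c = 38
Solving the system yields a = 4, b = -6, c = -2.
So p(x) = 4x^2 - 6x - 2.
The leading coefficient is 4.

4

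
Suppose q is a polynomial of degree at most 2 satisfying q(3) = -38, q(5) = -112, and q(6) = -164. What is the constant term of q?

-2

Write q(n) = an^2 + bn + c. Substituting each data point gives a linear system:
  9a + 3b + c = -38
  25a + 5b + c = -112
  36a + 6b + c = -164
Solving the system yields a = -5, b = 3, c = -2.
So q(n) = -5n² + 3n - 2.
The constant term is -2.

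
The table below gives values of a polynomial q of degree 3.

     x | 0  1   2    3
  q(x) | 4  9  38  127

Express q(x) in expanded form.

Using the Lagrange interpolation formula with nodes 0, 1, 2, 3:
  L_0(x) = (x - 1)(x - 2)(x - 3) / -6
  L_1(x) = x(x - 2)(x - 3) / 2
  L_2(x) = x(x - 1)(x - 3) / -2
  L_3(x) = x(x - 1)(x - 2) / 6
Then q(x) = 4·L_0(x) + 9·L_1(x) + 38·L_2(x) + 127·L_3(x).
Expanding and collecting terms gives q(x) = 6x³ - 6x² + 5x + 4.
Check: q(0) = 4. ✓

q(x) = 6x^3 - 6x^2 + 5x + 4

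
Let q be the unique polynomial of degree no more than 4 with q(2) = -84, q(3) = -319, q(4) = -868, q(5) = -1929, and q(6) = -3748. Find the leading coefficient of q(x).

-2

Write q(x) = ax^4 + bx^3 + cx^2 + dx + e. Substituting each data point gives a linear system:
  16a + 8b + 4c + 2d + e = -84
  81a + 27b + 9c + 3d + e = -319
  256a + 64b + 16c + 4d + e = -868
  625a + 125b + 25c + 5d + e = -1929
  1296a + 216b + 36c + 6d + e = -3748
Solving the system yields a = -2, b = -5, c = -2, d = 0, e = -4.
So q(x) = -2x^4 - 5x^3 - 2x^2 - 4.
The leading coefficient is -2.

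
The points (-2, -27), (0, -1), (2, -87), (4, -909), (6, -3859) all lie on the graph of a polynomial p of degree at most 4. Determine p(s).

Write p(s) = as^4 + bs^3 + cs^2 + ds + e. Substituting each data point gives a linear system:
  16a - 8b + 4c - 2d + e = -27
  e = -1
  16a + 8b + 4c + 2d + e = -87
  256a + 64b + 16c + 4d + e = -909
  1296a + 216b + 36c + 6d + e = -3859
Solving the system yields a = -2, b = -5, c = -6, d = 5, e = -1.
So p(s) = -2s⁴ - 5s³ - 6s² + 5s - 1.
Check: p(2) = -87. ✓

p(s) = -2s^4 - 5s^3 - 6s^2 + 5s - 1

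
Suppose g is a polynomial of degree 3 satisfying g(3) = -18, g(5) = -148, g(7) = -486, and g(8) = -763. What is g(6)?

-285

Using the Lagrange interpolation formula with nodes 3, 5, 7, 8:
  L_0(t) = (t - 5)(t - 7)(t - 8) / -40
  L_1(t) = (t - 3)(t - 7)(t - 8) / 12
  L_2(t) = (t - 3)(t - 5)(t - 8) / -8
  L_3(t) = (t - 3)(t - 5)(t - 7) / 15
Then g(t) = -18·L_0(t) - 148·L_1(t) - 486·L_2(t) - 763·L_3(t).
Expanding and collecting terms gives g(t) = -2t^3 + 4t^2 + t - 3.
Evaluating at t = 6: g(6) = -285.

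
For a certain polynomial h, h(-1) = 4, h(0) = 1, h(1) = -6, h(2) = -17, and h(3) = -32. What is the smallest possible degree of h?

Forward differences of the values at n = -1, 0, 1, 2, 3:
  h  : 4  1  -6  -17  -32
  Δ  : -3  -7  -11  -15
  Δ^2: -4  -4  -4
  Δ^3: 0  0
  Δ^4: 0
The second differences are constant (-4) and nonzero, while all higher differences vanish, so the minimal degree is 2.

2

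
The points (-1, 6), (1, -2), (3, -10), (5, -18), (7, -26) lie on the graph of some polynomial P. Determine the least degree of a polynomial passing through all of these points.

Forward differences of the values at x = -1, 1, 3, 5, 7:
  P  : 6  -2  -10  -18  -26
  Δ  : -8  -8  -8  -8
  Δ^2: 0  0  0
  Δ^3: 0  0
  Δ^4: 0
The first differences are constant (-8) and nonzero, while all higher differences vanish, so the minimal degree is 1.

1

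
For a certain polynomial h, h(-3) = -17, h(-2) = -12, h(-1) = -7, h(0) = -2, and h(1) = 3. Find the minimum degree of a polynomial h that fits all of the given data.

Forward differences of the values at t = -3, -2, -1, 0, 1:
  h  : -17  -12  -7  -2  3
  Δ  : 5  5  5  5
  Δ^2: 0  0  0
  Δ^3: 0  0
  Δ^4: 0
The first differences are constant (5) and nonzero, while all higher differences vanish, so the minimal degree is 1.

1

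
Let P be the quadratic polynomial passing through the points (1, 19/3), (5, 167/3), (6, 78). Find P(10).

622/3

Using the Lagrange interpolation formula with nodes 1, 5, 6:
  L_0(x) = (x - 5)(x - 6) / 20
  L_1(x) = (x - 1)(x - 6) / -4
  L_2(x) = (x - 1)(x - 5) / 5
Then P(x) = 19/3·L_0(x) + 167/3·L_1(x) + 78·L_2(x).
Expanding and collecting terms gives P(x) = 2x^2 + (1/3)x + 4.
Evaluating at x = 10: P(10) = 622/3.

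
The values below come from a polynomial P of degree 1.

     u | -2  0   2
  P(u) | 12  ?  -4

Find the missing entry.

4

On equispaced nodes a degree-1 polynomial has vanishing second forward difference, so
  P(-2) - 2·P(0) + P(2) = 0.
Substituting the known values and solving for P(0):
  -2·P(0) = -8
  P(0) = 4.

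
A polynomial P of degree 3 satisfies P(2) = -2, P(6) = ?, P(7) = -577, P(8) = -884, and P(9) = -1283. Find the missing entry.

The 4 known points determine the degree-3 polynomial uniquely.
Write P(u) = au^3 + bu^2 + cu + d. Substituting each data point gives a linear system:
  8a + 4b + 2c + d = -2
  343a + 49b + 7c + d = -577
  512a + 64b + 8c + d = -884
  729a + 81b + 9c + d = -1283
Solving the system yields a = -2, b = 2, c = 1, d = 4.
So P(u) = -2u³ + 2u² + u + 4.
Then P(6) = -350.

-350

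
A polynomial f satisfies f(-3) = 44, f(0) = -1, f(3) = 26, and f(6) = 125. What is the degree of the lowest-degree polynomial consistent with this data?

Forward differences of the values at x = -3, 0, 3, 6:
  f  : 44  -1  26  125
  Δ  : -45  27  99
  Δ^2: 72  72
  Δ^3: 0
The second differences are constant (72) and nonzero, while all higher differences vanish, so the minimal degree is 2.

2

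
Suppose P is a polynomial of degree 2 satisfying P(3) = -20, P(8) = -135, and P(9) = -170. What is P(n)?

P(n) = -2n^2 - n + 1

Using the Lagrange interpolation formula with nodes 3, 8, 9:
  L_0(n) = (n - 8)(n - 9) / 30
  L_1(n) = (n - 3)(n - 9) / -5
  L_2(n) = (n - 3)(n - 8) / 6
Then P(n) = -20·L_0(n) - 135·L_1(n) - 170·L_2(n).
Expanding and collecting terms gives P(n) = -2n² - n + 1.
Check: P(8) = -135. ✓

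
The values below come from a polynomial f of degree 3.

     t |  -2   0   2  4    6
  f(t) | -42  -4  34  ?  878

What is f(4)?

264

On equispaced nodes a degree-3 polynomial has vanishing fourth forward difference, so
  f(-2) - 4·f(0) + 6·f(2) - 4·f(4) + f(6) = 0.
Substituting the known values and solving for f(4):
  -4·f(4) = -1056
  f(4) = 264.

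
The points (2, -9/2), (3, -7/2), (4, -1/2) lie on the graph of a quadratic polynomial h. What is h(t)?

Write h(t) = at^2 + bt + c. Substituting each data point gives a linear system:
  4a + 2b + c = -9/2
  9a + 3b + c = -7/2
  16a + 4b + c = -1/2
Solving the system yields a = 1, b = -4, c = -1/2.
So h(t) = t^2 - 4t - 1/2.
Check: h(2) = -9/2. ✓

h(t) = t^2 - 4t - 1/2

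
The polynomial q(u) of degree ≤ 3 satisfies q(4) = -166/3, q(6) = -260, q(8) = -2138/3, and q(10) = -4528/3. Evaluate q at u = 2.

Write q(u) = au^3 + bu^2 + cu + d. Substituting each data point gives a linear system:
  64a + 16b + 4c + d = -166/3
  216a + 36b + 6c + d = -260
  512a + 64b + 8c + d = -2138/3
  1000a + 100b + 10c + d = -4528/3
Solving the system yields a = -2, b = 5, c = -1/3, d = -6.
So q(u) = -2u^3 + 5u^2 - (1/3)u - 6.
Then q(2) = -8/3.

-8/3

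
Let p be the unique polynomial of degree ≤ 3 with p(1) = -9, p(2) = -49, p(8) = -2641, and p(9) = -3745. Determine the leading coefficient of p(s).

Write p(s) = as^3 + bs^2 + cs + d. Substituting each data point gives a linear system:
  a + b + c + d = -9
  8a + 4b + 2c + d = -49
  512a + 64b + 8c + d = -2641
  729a + 81b + 9c + d = -3745
Solving the system yields a = -5, b = -1, c = -2, d = -1.
So p(s) = -5s^3 - s^2 - 2s - 1.
The leading coefficient is -5.

-5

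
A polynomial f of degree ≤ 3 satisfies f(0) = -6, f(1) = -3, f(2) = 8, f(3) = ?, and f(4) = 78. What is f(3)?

33

The 4 known points determine the degree-3 polynomial uniquely.
Write f(n) = an^3 + bn^2 + cn + d. Substituting each data point gives a linear system:
  d = -6
  a + b + c + d = -3
  8a + 4b + 2c + d = 8
  64a + 16b + 4c + d = 78
Solving the system yields a = 1, b = 1, c = 1, d = -6.
So f(n) = n^3 + n^2 + n - 6.
Then f(3) = 33.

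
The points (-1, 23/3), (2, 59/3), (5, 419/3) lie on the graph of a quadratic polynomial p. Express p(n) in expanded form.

p(n) = 6n^2 - 2n - 1/3

Using the Lagrange interpolation formula with nodes -1, 2, 5:
  L_0(n) = (n - 2)(n - 5) / 18
  L_1(n) = (n + 1)(n - 5) / -9
  L_2(n) = (n + 1)(n - 2) / 18
Then p(n) = 23/3·L_0(n) + 59/3·L_1(n) + 419/3·L_2(n).
Expanding and collecting terms gives p(n) = 6n^2 - 2n - 1/3.
Check: p(2) = 59/3. ✓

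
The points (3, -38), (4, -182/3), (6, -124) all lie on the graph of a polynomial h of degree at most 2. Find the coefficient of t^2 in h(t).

-3

Write h(t) = at^2 + bt + c. Substituting each data point gives a linear system:
  9a + 3b + c = -38
  16a + 4b + c = -182/3
  36a + 6b + c = -124
Solving the system yields a = -3, b = -5/3, c = -6.
So h(t) = -3t^2 - (5/3)t - 6.
The leading coefficient is -3.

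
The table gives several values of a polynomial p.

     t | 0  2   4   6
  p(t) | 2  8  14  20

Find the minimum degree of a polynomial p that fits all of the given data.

Forward differences of the values at t = 0, 2, 4, 6:
  p  : 2  8  14  20
  Δ  : 6  6  6
  Δ^2: 0  0
  Δ^3: 0
The first differences are constant (6) and nonzero, while all higher differences vanish, so the minimal degree is 1.

1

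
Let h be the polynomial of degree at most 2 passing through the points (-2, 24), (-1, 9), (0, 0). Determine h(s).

Using the Lagrange interpolation formula with nodes -2, -1, 0:
  L_0(s) = (s + 1)s / 2
  L_1(s) = (s + 2)s / -1
  L_2(s) = (s + 2)(s + 1) / 2
Then h(s) = 24·L_0(s) + 9·L_1(s) + 0·L_2(s).
Expanding and collecting terms gives h(s) = 3s^2 - 6s.
Check: h(-1) = 9. ✓

h(s) = 3s^2 - 6s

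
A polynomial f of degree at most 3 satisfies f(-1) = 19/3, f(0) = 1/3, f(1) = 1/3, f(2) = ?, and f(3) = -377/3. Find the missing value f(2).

On equispaced nodes a degree-3 polynomial has vanishing fourth forward difference, so
  f(-1) - 4·f(0) + 6·f(1) - 4·f(2) + f(3) = 0.
Substituting the known values and solving for f(2):
  -4·f(2) = 356/3
  f(2) = -89/3.

-89/3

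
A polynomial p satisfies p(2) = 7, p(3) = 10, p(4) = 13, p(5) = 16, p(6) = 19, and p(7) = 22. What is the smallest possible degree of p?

1

Forward differences of the values at x = 2, 3, 4, 5, 6, 7:
  p  : 7  10  13  16  19  22
  Δ  : 3  3  3  3  3
  Δ^2: 0  0  0  0
  Δ^3: 0  0  0
  Δ^4: 0  0
  Δ^5: 0
The first differences are constant (3) and nonzero, while all higher differences vanish, so the minimal degree is 1.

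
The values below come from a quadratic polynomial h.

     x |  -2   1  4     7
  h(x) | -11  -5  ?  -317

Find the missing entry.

The 3 known points determine the degree-2 polynomial uniquely.
Write h(x) = ax^2 + bx + c. Substituting each data point gives a linear system:
  4a - 2b + c = -11
  a + b + c = -5
  49a + 7b + c = -317
Solving the system yields a = -6, b = -4, c = 5.
So h(x) = -6x² - 4x + 5.
Then h(4) = -107.

-107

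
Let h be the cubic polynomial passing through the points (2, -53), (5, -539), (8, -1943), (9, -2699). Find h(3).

Using the Lagrange interpolation formula with nodes 2, 5, 8, 9:
  L_0(x) = (x - 5)(x - 8)(x - 9) / -126
  L_1(x) = (x - 2)(x - 8)(x - 9) / 36
  L_2(x) = (x - 2)(x - 5)(x - 9) / -18
  L_3(x) = (x - 2)(x - 5)(x - 8) / 28
Then h(x) = -53·L_0(x) - 539·L_1(x) - 1943·L_2(x) - 2699·L_3(x).
Expanding and collecting terms gives h(x) = -3x^3 - 6x^2 - 3x + 1.
Evaluating at x = 3: h(3) = -143.

-143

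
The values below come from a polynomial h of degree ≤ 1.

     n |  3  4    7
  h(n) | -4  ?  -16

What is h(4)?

The 2 known points determine the degree-1 polynomial uniquely.
Write h(n) = an + b. Substituting each data point gives a linear system:
  3a + b = -4
  7a + b = -16
Solving the system yields a = -3, b = 5.
So h(n) = -3n + 5.
Then h(4) = -7.

-7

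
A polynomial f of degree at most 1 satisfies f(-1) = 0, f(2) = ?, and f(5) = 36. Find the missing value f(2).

The 2 known points determine the degree-1 polynomial uniquely.
Write f(s) = as + b. Substituting each data point gives a linear system:
  -a + b = 0
  5a + b = 36
Solving the system yields a = 6, b = 6.
So f(s) = 6s + 6.
Then f(2) = 18.

18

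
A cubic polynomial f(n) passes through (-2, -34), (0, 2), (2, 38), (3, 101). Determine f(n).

f(n) = 3n^3 + 6n + 2

Using the Lagrange interpolation formula with nodes -2, 0, 2, 3:
  L_0(n) = n(n - 2)(n - 3) / -40
  L_1(n) = (n + 2)(n - 2)(n - 3) / 12
  L_2(n) = (n + 2)n(n - 3) / -8
  L_3(n) = (n + 2)n(n - 2) / 15
Then f(n) = -34·L_0(n) + 2·L_1(n) + 38·L_2(n) + 101·L_3(n).
Expanding and collecting terms gives f(n) = 3n^3 + 6n + 2.
Check: f(3) = 101. ✓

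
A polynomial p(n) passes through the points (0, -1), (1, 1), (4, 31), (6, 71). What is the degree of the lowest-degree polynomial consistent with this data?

2

Divided differences on the nodes 0, 1, 4, 6:
  order 0: -1  1  31  71
  order 1: 2  10  20
  order 2: 2  2
  order 3: 0
The order-2 divided differences are all 2 (nonzero) and every higher order vanishes, so the data lies on a polynomial of degree exactly 2.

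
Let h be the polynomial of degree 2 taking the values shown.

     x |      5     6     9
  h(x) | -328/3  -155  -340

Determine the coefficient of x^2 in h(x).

-4

Write h(x) = ax^2 + bx + c. Substituting each data point gives a linear system:
  25a + 5b + c = -328/3
  36a + 6b + c = -155
  81a + 9b + c = -340
Solving the system yields a = -4, b = -5/3, c = -1.
So h(x) = -4x^2 - (5/3)x - 1.
The leading coefficient is -4.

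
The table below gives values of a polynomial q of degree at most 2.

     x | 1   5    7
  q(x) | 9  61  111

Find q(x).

q(x) = 2x^2 + x + 6

Using the Lagrange interpolation formula with nodes 1, 5, 7:
  L_0(x) = (x - 5)(x - 7) / 24
  L_1(x) = (x - 1)(x - 7) / -8
  L_2(x) = (x - 1)(x - 5) / 12
Then q(x) = 9·L_0(x) + 61·L_1(x) + 111·L_2(x).
Expanding and collecting terms gives q(x) = 2x² + x + 6.
Check: q(1) = 9. ✓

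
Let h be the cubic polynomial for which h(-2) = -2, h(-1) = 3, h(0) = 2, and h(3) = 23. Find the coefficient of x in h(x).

-2

Write h(x) = ax^3 + bx^2 + cx + d. Substituting each data point gives a linear system:
  -8a + 4b - 2c + d = -2
  -a + b - c + d = 3
  d = 2
  27a + 9b + 3c + d = 23
Solving the system yields a = 1, b = 0, c = -2, d = 2.
So h(x) = x^3 - 2x + 2.
The coefficient of x is -2.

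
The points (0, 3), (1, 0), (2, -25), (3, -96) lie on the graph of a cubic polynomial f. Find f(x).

f(x) = -4x^3 + x^2 + 3

Write f(x) = ax^3 + bx^2 + cx + d. Substituting each data point gives a linear system:
  d = 3
  a + b + c + d = 0
  8a + 4b + 2c + d = -25
  27a + 9b + 3c + d = -96
Solving the system yields a = -4, b = 1, c = 0, d = 3.
So f(x) = -4x^3 + x^2 + 3.
Check: f(2) = -25. ✓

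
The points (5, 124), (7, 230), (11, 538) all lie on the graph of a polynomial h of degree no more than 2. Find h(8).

295

Write h(t) = at^2 + bt + c. Substituting each data point gives a linear system:
  25a + 5b + c = 124
  49a + 7b + c = 230
  121a + 11b + c = 538
Solving the system yields a = 4, b = 5, c = -1.
So h(t) = 4t² + 5t - 1.
Then h(8) = 295.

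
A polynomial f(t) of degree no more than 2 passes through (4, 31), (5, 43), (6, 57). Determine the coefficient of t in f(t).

3

Write f(t) = at^2 + bt + c. Substituting each data point gives a linear system:
  16a + 4b + c = 31
  25a + 5b + c = 43
  36a + 6b + c = 57
Solving the system yields a = 1, b = 3, c = 3.
So f(t) = t^2 + 3t + 3.
The coefficient of t is 3.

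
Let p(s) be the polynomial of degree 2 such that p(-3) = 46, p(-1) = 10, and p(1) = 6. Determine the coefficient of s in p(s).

-2

Write p(s) = as^2 + bs + c. Substituting each data point gives a linear system:
  9a - 3b + c = 46
  a - b + c = 10
  a + b + c = 6
Solving the system yields a = 4, b = -2, c = 4.
So p(s) = 4s^2 - 2s + 4.
The coefficient of s is -2.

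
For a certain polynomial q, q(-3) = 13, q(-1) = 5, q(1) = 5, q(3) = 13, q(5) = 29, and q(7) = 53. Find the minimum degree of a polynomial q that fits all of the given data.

2

Forward differences of the values at s = -3, -1, 1, 3, 5, 7:
  q  : 13  5  5  13  29  53
  Δ  : -8  0  8  16  24
  Δ^2: 8  8  8  8
  Δ^3: 0  0  0
  Δ^4: 0  0
  Δ^5: 0
The second differences are constant (8) and nonzero, while all higher differences vanish, so the minimal degree is 2.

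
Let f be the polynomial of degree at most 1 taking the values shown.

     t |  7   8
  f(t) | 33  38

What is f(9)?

43

Write f(t) = at + b. Substituting each data point gives a linear system:
  7a + b = 33
  8a + b = 38
Solving the system yields a = 5, b = -2.
So f(t) = 5t - 2.
Then f(9) = 43.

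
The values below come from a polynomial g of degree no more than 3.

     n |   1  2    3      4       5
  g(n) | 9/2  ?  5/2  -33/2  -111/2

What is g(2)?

On equispaced nodes a degree-3 polynomial has vanishing fourth forward difference, so
  g(1) - 4·g(2) + 6·g(3) - 4·g(4) + g(5) = 0.
Substituting the known values and solving for g(2):
  -4·g(2) = -30
  g(2) = 15/2.

15/2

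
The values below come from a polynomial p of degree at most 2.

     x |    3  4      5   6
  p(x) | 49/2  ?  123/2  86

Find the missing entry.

41

On equispaced nodes a degree-2 polynomial has vanishing third forward difference, so
  - p(3) + 3·p(4) - 3·p(5) + p(6) = 0.
Substituting the known values and solving for p(4):
  3·p(4) = 123
  p(4) = 41.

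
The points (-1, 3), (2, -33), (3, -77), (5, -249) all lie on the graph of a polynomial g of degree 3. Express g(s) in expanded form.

Using the Lagrange interpolation formula with nodes -1, 2, 3, 5:
  L_0(s) = (s - 2)(s - 3)(s - 5) / -72
  L_1(s) = (s + 1)(s - 3)(s - 5) / 9
  L_2(s) = (s + 1)(s - 2)(s - 5) / -8
  L_3(s) = (s + 1)(s - 2)(s - 3) / 36
Then g(s) = 3·L_0(s) - 33·L_1(s) - 77·L_2(s) - 249·L_3(s).
Expanding and collecting terms gives g(s) = -s³ - 4s² - 5s + 1.
Check: g(2) = -33. ✓

g(s) = -s^3 - 4s^2 - 5s + 1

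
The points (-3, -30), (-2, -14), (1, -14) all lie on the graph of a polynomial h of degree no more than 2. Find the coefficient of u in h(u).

-4

Write h(u) = au^2 + bu + c. Substituting each data point gives a linear system:
  9a - 3b + c = -30
  4a - 2b + c = -14
  a + b + c = -14
Solving the system yields a = -4, b = -4, c = -6.
So h(u) = -4u² - 4u - 6.
The coefficient of u is -4.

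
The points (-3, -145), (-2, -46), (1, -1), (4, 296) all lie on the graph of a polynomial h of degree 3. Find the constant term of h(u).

-4

Write h(u) = au^3 + bu^2 + cu + d. Substituting each data point gives a linear system:
  -27a + 9b - 3c + d = -145
  -8a + 4b - 2c + d = -46
  a + b + c + d = -1
  64a + 16b + 4c + d = 296
Solving the system yields a = 5, b = -1, c = -1, d = -4.
So h(u) = 5u³ - u² - u - 4.
The constant term is -4.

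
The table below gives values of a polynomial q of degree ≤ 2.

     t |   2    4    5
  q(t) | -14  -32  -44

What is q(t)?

Write q(t) = at^2 + bt + c. Substituting each data point gives a linear system:
  4a + 2b + c = -14
  16a + 4b + c = -32
  25a + 5b + c = -44
Solving the system yields a = -1, b = -3, c = -4.
So q(t) = -t² - 3t - 4.
Check: q(5) = -44. ✓

q(t) = -t^2 - 3t - 4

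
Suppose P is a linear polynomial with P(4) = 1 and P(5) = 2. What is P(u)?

Write P(u) = au + b. Substituting each data point gives a linear system:
  4a + b = 1
  5a + b = 2
Solving the system yields a = 1, b = -3.
So P(u) = u - 3.
Check: P(4) = 1. ✓

P(u) = u - 3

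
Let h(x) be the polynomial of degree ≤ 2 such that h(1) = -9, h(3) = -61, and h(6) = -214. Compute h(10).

-558

Write h(x) = ax^2 + bx + c. Substituting each data point gives a linear system:
  a + b + c = -9
  9a + 3b + c = -61
  36a + 6b + c = -214
Solving the system yields a = -5, b = -6, c = 2.
So h(x) = -5x^2 - 6x + 2.
Then h(10) = -558.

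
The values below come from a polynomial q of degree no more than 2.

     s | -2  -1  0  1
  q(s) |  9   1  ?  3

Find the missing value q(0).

The 3 known points determine the degree-2 polynomial uniquely.
Write q(s) = as^2 + bs + c. Substituting each data point gives a linear system:
  4a - 2b + c = 9
  a - b + c = 1
  a + b + c = 3
Solving the system yields a = 3, b = 1, c = -1.
So q(s) = 3s^2 + s - 1.
Then q(0) = -1.

-1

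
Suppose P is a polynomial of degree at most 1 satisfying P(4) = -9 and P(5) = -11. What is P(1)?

-3

Write P(t) = at + b. Substituting each data point gives a linear system:
  4a + b = -9
  5a + b = -11
Solving the system yields a = -2, b = -1.
So P(t) = -2t - 1.
Then P(1) = -3.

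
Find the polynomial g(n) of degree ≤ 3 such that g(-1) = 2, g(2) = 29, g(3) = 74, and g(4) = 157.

g(n) = 2n^3 + n^2 + 2n + 5

Using the Lagrange interpolation formula with nodes -1, 2, 3, 4:
  L_0(n) = (n - 2)(n - 3)(n - 4) / -60
  L_1(n) = (n + 1)(n - 3)(n - 4) / 6
  L_2(n) = (n + 1)(n - 2)(n - 4) / -4
  L_3(n) = (n + 1)(n - 2)(n - 3) / 10
Then g(n) = 2·L_0(n) + 29·L_1(n) + 74·L_2(n) + 157·L_3(n).
Expanding and collecting terms gives g(n) = 2n³ + n² + 2n + 5.
Check: g(3) = 74. ✓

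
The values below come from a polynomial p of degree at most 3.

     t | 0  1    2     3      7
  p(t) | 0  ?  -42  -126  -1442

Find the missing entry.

-8

The 4 known points determine the degree-3 polynomial uniquely.
Write p(t) = at^3 + bt^2 + ct + d. Substituting each data point gives a linear system:
  d = 0
  8a + 4b + 2c + d = -42
  27a + 9b + 3c + d = -126
  343a + 49b + 7c + d = -1442
Solving the system yields a = -4, b = -1, c = -3, d = 0.
So p(t) = -4t³ - t² - 3t.
Then p(1) = -8.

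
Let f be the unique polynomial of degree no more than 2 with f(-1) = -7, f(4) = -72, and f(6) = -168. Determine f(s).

f(s) = -5s^2 + 2s

Using the Lagrange interpolation formula with nodes -1, 4, 6:
  L_0(s) = (s - 4)(s - 6) / 35
  L_1(s) = (s + 1)(s - 6) / -10
  L_2(s) = (s + 1)(s - 4) / 14
Then f(s) = -7·L_0(s) - 72·L_1(s) - 168·L_2(s).
Expanding and collecting terms gives f(s) = -5s^2 + 2s.
Check: f(-1) = -7. ✓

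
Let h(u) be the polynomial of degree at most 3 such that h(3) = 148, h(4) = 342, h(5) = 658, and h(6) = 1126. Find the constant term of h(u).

Write h(u) = au^3 + bu^2 + cu + d. Substituting each data point gives a linear system:
  27a + 9b + 3c + d = 148
  64a + 16b + 4c + d = 342
  125a + 25b + 5c + d = 658
  216a + 36b + 6c + d = 1126
Solving the system yields a = 5, b = 1, c = 2, d = -2.
So h(u) = 5u^3 + u^2 + 2u - 2.
The constant term is -2.

-2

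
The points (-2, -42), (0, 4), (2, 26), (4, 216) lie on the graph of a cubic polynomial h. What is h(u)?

Write h(u) = au^3 + bu^2 + cu + d. Substituting each data point gives a linear system:
  -8a + 4b - 2c + d = -42
  d = 4
  8a + 4b + 2c + d = 26
  64a + 16b + 4c + d = 216
Solving the system yields a = 4, b = -3, c = 1, d = 4.
So h(u) = 4u³ - 3u² + u + 4.
Check: h(0) = 4. ✓

h(u) = 4u^3 - 3u^2 + u + 4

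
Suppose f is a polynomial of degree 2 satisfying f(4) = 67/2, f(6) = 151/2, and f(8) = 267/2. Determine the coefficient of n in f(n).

Write f(n) = an^2 + bn + c. Substituting each data point gives a linear system:
  16a + 4b + c = 67/2
  36a + 6b + c = 151/2
  64a + 8b + c = 267/2
Solving the system yields a = 2, b = 1, c = -5/2.
So f(n) = 2n^2 + n - 5/2.
The coefficient of n is 1.

1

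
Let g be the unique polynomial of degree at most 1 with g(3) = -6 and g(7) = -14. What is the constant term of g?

0

Write g(t) = at + b. Substituting each data point gives a linear system:
  3a + b = -6
  7a + b = -14
Solving the system yields a = -2, b = 0.
So g(t) = -2t.
The constant term is 0.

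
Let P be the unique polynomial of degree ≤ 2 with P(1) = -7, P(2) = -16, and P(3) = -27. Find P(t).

Write P(t) = at^2 + bt + c. Substituting each data point gives a linear system:
  a + b + c = -7
  4a + 2b + c = -16
  9a + 3b + c = -27
Solving the system yields a = -1, b = -6, c = 0.
So P(t) = -t² - 6t.
Check: P(1) = -7. ✓

P(t) = -t^2 - 6t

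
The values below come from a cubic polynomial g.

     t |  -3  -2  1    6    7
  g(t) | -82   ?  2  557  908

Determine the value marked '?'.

-19

The 4 known points determine the degree-3 polynomial uniquely.
Write g(t) = at^3 + bt^2 + ct + d. Substituting each data point gives a linear system:
  -27a + 9b - 3c + d = -82
  a + b + c + d = 2
  216a + 36b + 6c + d = 557
  343a + 49b + 7c + d = 908
Solving the system yields a = 3, b = -2, c = -4, d = 5.
So g(t) = 3t³ - 2t² - 4t + 5.
Then g(-2) = -19.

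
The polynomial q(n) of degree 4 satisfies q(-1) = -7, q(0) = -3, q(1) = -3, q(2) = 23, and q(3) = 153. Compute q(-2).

Using the Lagrange interpolation formula with nodes -1, 0, 1, 2, 3:
  L_0(n) = n(n - 1)(n - 2)(n - 3) / 24
  L_1(n) = (n + 1)(n - 1)(n - 2)(n - 3) / -6
  L_2(n) = (n + 1)n(n - 2)(n - 3) / 4
  L_3(n) = (n + 1)n(n - 1)(n - 3) / -6
  L_4(n) = (n + 1)n(n - 1)(n - 2) / 24
Then q(n) = -7·L_0(n) - 3·L_1(n) - 3·L_2(n) + 23·L_3(n) + 153·L_4(n).
Expanding and collecting terms gives q(n) = 2n⁴ + n³ - 4n² + n - 3.
Evaluating at n = -2: q(-2) = 3.

3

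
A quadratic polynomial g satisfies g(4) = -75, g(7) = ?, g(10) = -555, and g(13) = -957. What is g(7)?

-261

The 3 known points determine the degree-2 polynomial uniquely.
Write g(x) = ax^2 + bx + c. Substituting each data point gives a linear system:
  16a + 4b + c = -75
  100a + 10b + c = -555
  169a + 13b + c = -957
Solving the system yields a = -6, b = 4, c = 5.
So g(x) = -6x^2 + 4x + 5.
Then g(7) = -261.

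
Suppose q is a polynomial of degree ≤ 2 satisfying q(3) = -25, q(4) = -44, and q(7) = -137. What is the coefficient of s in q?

2

Write q(s) = as^2 + bs + c. Substituting each data point gives a linear system:
  9a + 3b + c = -25
  16a + 4b + c = -44
  49a + 7b + c = -137
Solving the system yields a = -3, b = 2, c = -4.
So q(s) = -3s² + 2s - 4.
The coefficient of s is 2.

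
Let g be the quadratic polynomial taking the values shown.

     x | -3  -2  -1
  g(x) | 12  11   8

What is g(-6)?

3

Using the Lagrange interpolation formula with nodes -3, -2, -1:
  L_0(x) = (x + 2)(x + 1) / 2
  L_1(x) = (x + 3)(x + 1) / -1
  L_2(x) = (x + 3)(x + 2) / 2
Then g(x) = 12·L_0(x) + 11·L_1(x) + 8·L_2(x).
Expanding and collecting terms gives g(x) = -x² - 6x + 3.
Evaluating at x = -6: g(-6) = 3.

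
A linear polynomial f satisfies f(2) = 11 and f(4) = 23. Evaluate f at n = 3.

17

Using the Lagrange interpolation formula with nodes 2, 4:
  L_0(n) = (n - 4) / -2
  L_1(n) = (n - 2) / 2
Then f(n) = 11·L_0(n) + 23·L_1(n).
Expanding and collecting terms gives f(n) = 6n - 1.
Evaluating at n = 3: f(3) = 17.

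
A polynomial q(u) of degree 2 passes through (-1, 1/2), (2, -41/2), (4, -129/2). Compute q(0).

-1/2

Write q(u) = au^2 + bu + c. Substituting each data point gives a linear system:
  a - b + c = 1/2
  4a + 2b + c = -41/2
  16a + 4b + c = -129/2
Solving the system yields a = -3, b = -4, c = -1/2.
So q(u) = -3u² - 4u - 1/2.
Then q(0) = -1/2.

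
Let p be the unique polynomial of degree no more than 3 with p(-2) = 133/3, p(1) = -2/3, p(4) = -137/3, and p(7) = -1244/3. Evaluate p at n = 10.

-4295/3

Write p(n) = an^3 + bn^2 + cn + d. Substituting each data point gives a linear system:
  -8a + 4b - 2c + d = 133/3
  a + b + c + d = -2/3
  64a + 16b + 4c + d = -137/3
  343a + 49b + 7c + d = -1244/3
Solving the system yields a = -2, b = 6, c = -3, d = -5/3.
So p(n) = -2n^3 + 6n^2 - 3n - 5/3.
Then p(10) = -4295/3.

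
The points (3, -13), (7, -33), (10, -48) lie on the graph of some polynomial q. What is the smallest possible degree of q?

Divided differences on the nodes 3, 7, 10:
  order 0: -13  -33  -48
  order 1: -5  -5
  order 2: 0
The order-1 divided differences are all -5 (nonzero) and every higher order vanishes, so the data lies on a polynomial of degree exactly 1.

1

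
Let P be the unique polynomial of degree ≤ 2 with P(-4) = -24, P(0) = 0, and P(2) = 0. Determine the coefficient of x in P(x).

Write P(x) = ax^2 + bx + c. Substituting each data point gives a linear system:
  16a - 4b + c = -24
  c = 0
  4a + 2b + c = 0
Solving the system yields a = -1, b = 2, c = 0.
So P(x) = -x^2 + 2x.
The coefficient of x is 2.

2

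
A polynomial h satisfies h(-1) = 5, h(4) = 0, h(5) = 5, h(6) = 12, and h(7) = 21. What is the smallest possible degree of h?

Divided differences on the nodes -1, 4, 5, 6, 7:
  order 0: 5  0  5  12  21
  order 1: -1  5  7  9
  order 2: 1  1  1
  order 3: 0  0
  order 4: 0
The order-2 divided differences are all 1 (nonzero) and every higher order vanishes, so the data lies on a polynomial of degree exactly 2.

2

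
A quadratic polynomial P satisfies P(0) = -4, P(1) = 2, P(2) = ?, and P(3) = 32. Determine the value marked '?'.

14

On equispaced nodes a degree-2 polynomial has vanishing third forward difference, so
  - P(0) + 3·P(1) - 3·P(2) + P(3) = 0.
Substituting the known values and solving for P(2):
  -3·P(2) = -42
  P(2) = 14.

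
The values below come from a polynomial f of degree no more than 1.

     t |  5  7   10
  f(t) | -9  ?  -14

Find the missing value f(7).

-11

The 2 known points determine the degree-1 polynomial uniquely.
Write f(t) = at + b. Substituting each data point gives a linear system:
  5a + b = -9
  10a + b = -14
Solving the system yields a = -1, b = -4.
So f(t) = -t - 4.
Then f(7) = -11.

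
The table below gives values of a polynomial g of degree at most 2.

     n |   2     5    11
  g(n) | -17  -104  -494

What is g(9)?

-332

Write g(n) = an^2 + bn + c. Substituting each data point gives a linear system:
  4a + 2b + c = -17
  25a + 5b + c = -104
  121a + 11b + c = -494
Solving the system yields a = -4, b = -1, c = 1.
So g(n) = -4n^2 - n + 1.
Then g(9) = -332.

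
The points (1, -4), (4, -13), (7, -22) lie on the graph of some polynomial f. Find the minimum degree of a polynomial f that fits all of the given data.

1

Forward differences of the values at u = 1, 4, 7:
  f  : -4  -13  -22
  Δ  : -9  -9
  Δ^2: 0
The first differences are constant (-9) and nonzero, while all higher differences vanish, so the minimal degree is 1.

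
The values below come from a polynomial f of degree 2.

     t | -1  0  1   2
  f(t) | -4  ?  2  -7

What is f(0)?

On equispaced nodes a degree-2 polynomial has vanishing third forward difference, so
  - f(-1) + 3·f(0) - 3·f(1) + f(2) = 0.
Substituting the known values and solving for f(0):
  3·f(0) = 9
  f(0) = 3.

3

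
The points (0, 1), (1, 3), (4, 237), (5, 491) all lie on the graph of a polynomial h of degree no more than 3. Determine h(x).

h(x) = 5x^3 - 6x^2 + 3x + 1

Using the Lagrange interpolation formula with nodes 0, 1, 4, 5:
  L_0(x) = (x - 1)(x - 4)(x - 5) / -20
  L_1(x) = x(x - 4)(x - 5) / 12
  L_2(x) = x(x - 1)(x - 5) / -12
  L_3(x) = x(x - 1)(x - 4) / 20
Then h(x) = 1·L_0(x) + 3·L_1(x) + 237·L_2(x) + 491·L_3(x).
Expanding and collecting terms gives h(x) = 5x^3 - 6x^2 + 3x + 1.
Check: h(0) = 1. ✓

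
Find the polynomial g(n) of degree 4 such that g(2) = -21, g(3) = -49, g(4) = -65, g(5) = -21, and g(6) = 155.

g(n) = n^4 - 6n^3 + 5n^2 - 4n - 1

Write g(n) = an^4 + bn^3 + cn^2 + dn + e. Substituting each data point gives a linear system:
  16a + 8b + 4c + 2d + e = -21
  81a + 27b + 9c + 3d + e = -49
  256a + 64b + 16c + 4d + e = -65
  625a + 125b + 25c + 5d + e = -21
  1296a + 216b + 36c + 6d + e = 155
Solving the system yields a = 1, b = -6, c = 5, d = -4, e = -1.
So g(n) = n^4 - 6n^3 + 5n^2 - 4n - 1.
Check: g(5) = -21. ✓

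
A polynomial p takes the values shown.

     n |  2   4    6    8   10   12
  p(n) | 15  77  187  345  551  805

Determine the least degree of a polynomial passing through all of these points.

2

Forward differences of the values at n = 2, 4, 6, 8, 10, 12:
  p  : 15  77  187  345  551  805
  Δ  : 62  110  158  206  254
  Δ^2: 48  48  48  48
  Δ^3: 0  0  0
  Δ^4: 0  0
  Δ^5: 0
The second differences are constant (48) and nonzero, while all higher differences vanish, so the minimal degree is 2.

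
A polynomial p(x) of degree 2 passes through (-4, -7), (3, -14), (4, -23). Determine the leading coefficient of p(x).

Write p(x) = ax^2 + bx + c. Substituting each data point gives a linear system:
  16a - 4b + c = -7
  9a + 3b + c = -14
  16a + 4b + c = -23
Solving the system yields a = -1, b = -2, c = 1.
So p(x) = -x^2 - 2x + 1.
The leading coefficient is -1.

-1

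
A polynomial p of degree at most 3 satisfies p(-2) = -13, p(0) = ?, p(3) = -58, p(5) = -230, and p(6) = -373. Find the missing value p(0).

The 4 known points determine the degree-3 polynomial uniquely.
Write p(x) = ax^3 + bx^2 + cx + d. Substituting each data point gives a linear system:
  -8a + 4b - 2c + d = -13
  27a + 9b + 3c + d = -58
  125a + 25b + 5c + d = -230
  216a + 36b + 6c + d = -373
Solving the system yields a = -1, b = -5, c = 3, d = 5.
So p(x) = -x^3 - 5x^2 + 3x + 5.
Then p(0) = 5.

5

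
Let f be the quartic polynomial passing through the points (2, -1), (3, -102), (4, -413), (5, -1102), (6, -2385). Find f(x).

f(x) = -2x^4 + 5x^2 + 4x + 3

Write f(x) = ax^4 + bx^3 + cx^2 + dx + e. Substituting each data point gives a linear system:
  16a + 8b + 4c + 2d + e = -1
  81a + 27b + 9c + 3d + e = -102
  256a + 64b + 16c + 4d + e = -413
  625a + 125b + 25c + 5d + e = -1102
  1296a + 216b + 36c + 6d + e = -2385
Solving the system yields a = -2, b = 0, c = 5, d = 4, e = 3.
So f(x) = -2x^4 + 5x^2 + 4x + 3.
Check: f(2) = -1. ✓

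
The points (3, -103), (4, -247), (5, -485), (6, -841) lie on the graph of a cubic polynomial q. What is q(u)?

q(u) = -4u^3 + u^2 - 3u + 5

Write q(u) = au^3 + bu^2 + cu + d. Substituting each data point gives a linear system:
  27a + 9b + 3c + d = -103
  64a + 16b + 4c + d = -247
  125a + 25b + 5c + d = -485
  216a + 36b + 6c + d = -841
Solving the system yields a = -4, b = 1, c = -3, d = 5.
So q(u) = -4u³ + u² - 3u + 5.
Check: q(4) = -247. ✓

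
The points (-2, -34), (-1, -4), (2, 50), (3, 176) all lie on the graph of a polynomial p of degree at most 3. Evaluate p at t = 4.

416

Write p(t) = at^3 + bt^2 + ct + d. Substituting each data point gives a linear system:
  -8a + 4b - 2c + d = -34
  -a + b - c + d = -4
  8a + 4b + 2c + d = 50
  27a + 9b + 3c + d = 176
Solving the system yields a = 6, b = 3, c = -3, d = -4.
So p(t) = 6t³ + 3t² - 3t - 4.
Then p(4) = 416.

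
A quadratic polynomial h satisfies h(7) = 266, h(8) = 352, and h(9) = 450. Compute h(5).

Write h(u) = au^2 + bu + c. Substituting each data point gives a linear system:
  49a + 7b + c = 266
  64a + 8b + c = 352
  81a + 9b + c = 450
Solving the system yields a = 6, b = -4, c = 0.
So h(u) = 6u² - 4u.
Then h(5) = 130.

130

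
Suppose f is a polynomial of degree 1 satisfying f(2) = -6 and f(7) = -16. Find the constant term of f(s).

-2

Write f(s) = as + b. Substituting each data point gives a linear system:
  2a + b = -6
  7a + b = -16
Solving the system yields a = -2, b = -2.
So f(s) = -2s - 2.
The constant term is -2.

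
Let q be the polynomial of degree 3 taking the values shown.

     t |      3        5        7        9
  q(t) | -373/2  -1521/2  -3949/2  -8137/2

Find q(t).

Using the Lagrange interpolation formula with nodes 3, 5, 7, 9:
  L_0(t) = (t - 5)(t - 7)(t - 9) / -48
  L_1(t) = (t - 3)(t - 7)(t - 9) / 16
  L_2(t) = (t - 3)(t - 5)(t - 9) / -16
  L_3(t) = (t - 3)(t - 5)(t - 7) / 48
Then q(t) = -373/2·L_0(t) - 1521/2·L_1(t) - 3949/2·L_2(t) - 8137/2·L_3(t).
Expanding and collecting terms gives q(t) = -5t³ - 5t² - 2t - 1/2.
Check: q(3) = -373/2. ✓

q(t) = -5t^3 - 5t^2 - 2t - 1/2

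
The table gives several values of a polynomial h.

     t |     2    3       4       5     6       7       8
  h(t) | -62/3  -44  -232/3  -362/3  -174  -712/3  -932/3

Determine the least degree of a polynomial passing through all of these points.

2

Forward differences of the values at t = 2, 3, 4, 5, 6, 7, 8:
  h  : -62/3  -44  -232/3  -362/3  -174  -712/3  -932/3
  Δ  : -70/3  -100/3  -130/3  -160/3  -190/3  -220/3
  Δ^2: -10  -10  -10  -10  -10
  Δ^3: 0  0  0  0
  Δ^4: 0  0  0
  Δ^5: 0  0
  Δ^6: 0
The second differences are constant (-10) and nonzero, while all higher differences vanish, so the minimal degree is 2.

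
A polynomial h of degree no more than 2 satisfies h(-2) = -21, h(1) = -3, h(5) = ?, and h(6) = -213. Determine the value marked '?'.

-147

The 3 known points determine the degree-2 polynomial uniquely.
Write h(u) = au^2 + bu + c. Substituting each data point gives a linear system:
  4a - 2b + c = -21
  a + b + c = -3
  36a + 6b + c = -213
Solving the system yields a = -6, b = 0, c = 3.
So h(u) = -6u^2 + 3.
Then h(5) = -147.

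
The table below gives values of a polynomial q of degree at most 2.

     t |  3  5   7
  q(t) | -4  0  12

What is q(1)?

0

Using the Lagrange interpolation formula with nodes 3, 5, 7:
  L_0(t) = (t - 5)(t - 7) / 8
  L_1(t) = (t - 3)(t - 7) / -4
  L_2(t) = (t - 3)(t - 5) / 8
Then q(t) = -4·L_0(t) + 0·L_1(t) + 12·L_2(t).
Expanding and collecting terms gives q(t) = t² - 6t + 5.
Evaluating at t = 1: q(1) = 0.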